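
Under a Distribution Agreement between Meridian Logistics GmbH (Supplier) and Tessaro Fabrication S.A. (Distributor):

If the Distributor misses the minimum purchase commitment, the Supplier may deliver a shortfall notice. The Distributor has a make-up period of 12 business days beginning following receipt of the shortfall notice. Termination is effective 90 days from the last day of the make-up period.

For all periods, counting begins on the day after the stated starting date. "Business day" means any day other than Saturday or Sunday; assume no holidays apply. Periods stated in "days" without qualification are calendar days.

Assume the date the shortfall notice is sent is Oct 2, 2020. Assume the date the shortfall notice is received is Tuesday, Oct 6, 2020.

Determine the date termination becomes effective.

Jan 20, 2021

The last day of the make-up period: counting 12 business days from Tuesday, Oct 6, 2020 (Oct 7, Oct 8, Oct 9, Oct 12, …, Oct 20, Oct 21, Oct 22, skipping weekends) reaches Thursday, Oct 22, 2020.
Adding 90 calendar days to Oct 22, 2020 gives Jan 20, 2021, which is the date termination becomes effective.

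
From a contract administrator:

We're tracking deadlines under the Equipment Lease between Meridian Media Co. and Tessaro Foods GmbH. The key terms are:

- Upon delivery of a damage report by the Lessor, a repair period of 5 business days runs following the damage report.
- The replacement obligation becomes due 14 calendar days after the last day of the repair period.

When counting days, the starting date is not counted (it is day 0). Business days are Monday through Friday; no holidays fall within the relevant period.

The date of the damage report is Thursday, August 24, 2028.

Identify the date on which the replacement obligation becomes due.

September 14, 2028

The last day of the repair period: 5 business days after Thursday, August 24, 2028, skipping weekends — Aug 25, Aug 28, Aug 29, Aug 30, Aug 31 — lands on Thursday, August 31, 2028.
The date on which the replacement obligation becomes due: August 31, 2028 + 14 days = September 14, 2028.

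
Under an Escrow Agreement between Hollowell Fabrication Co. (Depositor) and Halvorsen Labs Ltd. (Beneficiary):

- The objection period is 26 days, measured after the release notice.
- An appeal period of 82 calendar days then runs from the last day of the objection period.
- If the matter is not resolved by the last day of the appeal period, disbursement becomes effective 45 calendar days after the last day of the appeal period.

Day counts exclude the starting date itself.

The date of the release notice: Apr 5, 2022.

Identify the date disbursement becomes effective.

Sep 5, 2022

Adding 26 calendar days to Apr 5, 2022 gives May 1, 2022, which is the last day of the objection period.
The last day of the appeal period: May 1, 2022 + 82 days = Jul 22, 2022.
The date disbursement becomes effective: Jul 22, 2022 + 45 days = Sep 5, 2022.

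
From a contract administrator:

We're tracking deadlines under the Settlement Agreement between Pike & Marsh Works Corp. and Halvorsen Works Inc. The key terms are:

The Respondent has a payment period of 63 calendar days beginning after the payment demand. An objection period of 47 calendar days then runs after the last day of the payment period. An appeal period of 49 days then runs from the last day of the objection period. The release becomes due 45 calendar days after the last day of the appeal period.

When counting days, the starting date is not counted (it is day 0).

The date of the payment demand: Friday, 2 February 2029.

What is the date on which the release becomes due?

Adding 63 calendar days to 2 February 2029 gives 6 April 2029, which is the last day of the payment period.
The last day of the objection period: 6 April 2029 + 47 days = 23 May 2029.
The last day of the appeal period: 23 May 2029 + 49 days = 11 July 2029.
The date on which the release becomes due: 11 July 2029 + 45 days = 25 August 2029.

25 August 2029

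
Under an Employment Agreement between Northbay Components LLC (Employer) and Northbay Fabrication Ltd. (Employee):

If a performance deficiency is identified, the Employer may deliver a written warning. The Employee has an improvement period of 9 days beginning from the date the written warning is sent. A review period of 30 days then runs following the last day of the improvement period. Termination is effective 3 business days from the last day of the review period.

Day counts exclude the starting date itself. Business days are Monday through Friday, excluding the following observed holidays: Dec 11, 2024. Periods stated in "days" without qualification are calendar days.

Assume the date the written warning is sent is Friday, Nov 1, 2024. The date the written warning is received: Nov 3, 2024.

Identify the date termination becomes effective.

The last day of the improvement period: Nov 1, 2024 + 9 days = Nov 10, 2024.
The last day of the review period: 30 calendar days after Nov 10, 2024 is Dec 10, 2024.
The date termination becomes effective: 3 business days after Tuesday, Dec 10, 2024, skipping weekends and the listed holiday on Dec 11 — Dec 12, Dec 13, Dec 16 — lands on Monday, Dec 16, 2024.

Dec 16, 2024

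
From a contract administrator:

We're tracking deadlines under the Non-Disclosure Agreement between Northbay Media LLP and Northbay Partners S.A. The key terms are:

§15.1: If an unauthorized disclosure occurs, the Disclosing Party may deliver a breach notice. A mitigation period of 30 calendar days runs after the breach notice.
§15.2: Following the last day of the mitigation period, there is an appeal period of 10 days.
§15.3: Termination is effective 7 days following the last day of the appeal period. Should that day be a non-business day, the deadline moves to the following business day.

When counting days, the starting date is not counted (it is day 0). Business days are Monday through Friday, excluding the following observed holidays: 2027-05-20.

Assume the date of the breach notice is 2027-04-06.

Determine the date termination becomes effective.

The last day of the mitigation period: 2027-04-06 + 30 days = 2027-05-06.
The last day of the appeal period: 10 calendar days after 2027-05-06 is 2027-05-16.
The date termination becomes effective: 7 calendar days after 2027-05-16 is 2027-05-23. That falls on a Sunday, so it rolls to the next business day, Monday, 2027-05-24.

2027-05-24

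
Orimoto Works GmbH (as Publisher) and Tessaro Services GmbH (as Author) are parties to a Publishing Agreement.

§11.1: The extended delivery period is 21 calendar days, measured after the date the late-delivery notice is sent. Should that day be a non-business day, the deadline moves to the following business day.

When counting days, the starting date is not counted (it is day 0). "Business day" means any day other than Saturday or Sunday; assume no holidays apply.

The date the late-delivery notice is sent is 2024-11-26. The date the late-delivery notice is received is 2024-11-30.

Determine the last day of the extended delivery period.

The last day of the extended delivery period: 21 calendar days after 2024-11-26 is 2024-12-17. 2024-12-17 is a Tuesday, so no roll-forward applies.

2024-12-17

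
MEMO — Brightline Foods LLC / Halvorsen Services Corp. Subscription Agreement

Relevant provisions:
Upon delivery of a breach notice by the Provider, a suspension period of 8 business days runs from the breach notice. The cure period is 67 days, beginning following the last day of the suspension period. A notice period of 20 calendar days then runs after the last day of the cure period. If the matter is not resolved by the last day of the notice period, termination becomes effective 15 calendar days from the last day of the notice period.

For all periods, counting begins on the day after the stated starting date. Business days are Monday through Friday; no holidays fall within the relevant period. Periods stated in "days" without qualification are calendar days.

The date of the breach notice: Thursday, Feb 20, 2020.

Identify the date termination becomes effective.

Jun 13, 2020

The last day of the suspension period: 8 business days after Thursday, Feb 20, 2020, skipping weekends — Feb 21, Feb 24, Feb 25, Feb 26, Feb 27, Feb 28, Mar 2, Mar 3 — lands on Tuesday, Mar 3, 2020.
The last day of the cure period: Mar 3, 2020 + 67 days = May 9, 2020.
Adding 20 calendar days to May 9, 2020 gives May 29, 2020, which is the last day of the notice period.
The date termination becomes effective: May 29, 2020 + 15 days = Jun 13, 2020.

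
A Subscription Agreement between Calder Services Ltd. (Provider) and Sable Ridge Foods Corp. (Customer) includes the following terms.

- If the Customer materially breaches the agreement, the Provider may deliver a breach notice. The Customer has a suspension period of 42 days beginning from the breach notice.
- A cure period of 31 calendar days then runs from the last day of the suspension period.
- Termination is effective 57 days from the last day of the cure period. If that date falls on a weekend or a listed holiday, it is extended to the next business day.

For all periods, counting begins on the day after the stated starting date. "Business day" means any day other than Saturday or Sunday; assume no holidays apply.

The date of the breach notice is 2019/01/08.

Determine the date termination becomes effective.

2019/05/20

The last day of the suspension period: 2019/01/08 + 42 days = 2019/02/19.
Adding 31 calendar days to 2019/02/19 gives 2019/03/22, which is the last day of the cure period.
The date termination becomes effective: 57 calendar days after 2019/03/22 is 2019/05/18. That falls on a Saturday, so it rolls to the next business day, Monday, 2019/05/20.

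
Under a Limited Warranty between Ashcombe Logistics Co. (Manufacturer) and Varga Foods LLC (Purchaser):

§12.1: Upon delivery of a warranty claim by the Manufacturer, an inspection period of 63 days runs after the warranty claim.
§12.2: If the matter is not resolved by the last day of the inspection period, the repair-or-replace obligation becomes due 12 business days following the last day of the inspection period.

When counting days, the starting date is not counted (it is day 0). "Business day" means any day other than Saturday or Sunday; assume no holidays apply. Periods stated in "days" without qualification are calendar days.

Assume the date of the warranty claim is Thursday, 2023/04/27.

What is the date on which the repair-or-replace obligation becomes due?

2023/07/17

The last day of the inspection period: 2023/04/27 + 63 days = 2023/06/29.
The date on which the repair-or-replace obligation becomes due: counting 12 business days from Thursday, 2023/06/29 (Jun 30, Jul 3, Jul 4, Jul 5, …, Jul 13, Jul 14, Jul 17, skipping weekends) reaches Monday, 2023/07/17.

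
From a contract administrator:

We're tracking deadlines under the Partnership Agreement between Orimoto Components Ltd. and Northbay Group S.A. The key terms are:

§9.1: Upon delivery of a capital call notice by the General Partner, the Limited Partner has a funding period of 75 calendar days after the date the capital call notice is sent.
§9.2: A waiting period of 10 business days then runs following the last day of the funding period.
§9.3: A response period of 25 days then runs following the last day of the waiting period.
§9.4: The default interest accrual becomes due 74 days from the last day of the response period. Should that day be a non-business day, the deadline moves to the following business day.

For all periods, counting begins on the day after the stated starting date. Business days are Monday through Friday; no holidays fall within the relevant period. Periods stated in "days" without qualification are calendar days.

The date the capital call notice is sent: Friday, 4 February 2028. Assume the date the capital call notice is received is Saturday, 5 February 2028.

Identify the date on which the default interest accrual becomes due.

Adding 75 calendar days to 4 February 2028 gives 19 April 2028, which is the last day of the funding period.
From Wednesday, 19 April 2028, 10 business days (Apr 20, Apr 21, Apr 24, Apr 25, Apr 26, Apr 27, Apr 28, May 1, May 2, May 3, skipping weekends) brings us to Wednesday, 3 May 2028, which is the last day of the waiting period.
The last day of the response period: 25 calendar days after 3 May 2028 is 28 May 2028.
The date on which the default interest accrual becomes due: 28 May 2028 + 74 days = 10 August 2028. 10 August 2028 is a Thursday, so no roll-forward applies.

10 August 2028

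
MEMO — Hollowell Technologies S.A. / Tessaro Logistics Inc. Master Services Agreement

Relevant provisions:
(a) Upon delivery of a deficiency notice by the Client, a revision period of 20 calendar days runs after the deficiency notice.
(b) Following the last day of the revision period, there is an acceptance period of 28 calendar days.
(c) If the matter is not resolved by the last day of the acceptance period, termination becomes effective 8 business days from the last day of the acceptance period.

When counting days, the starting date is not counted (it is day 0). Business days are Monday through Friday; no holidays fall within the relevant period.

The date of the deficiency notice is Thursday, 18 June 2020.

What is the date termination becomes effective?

17 August 2020

The last day of the revision period: 18 June 2020 + 20 days = 8 July 2020.
The last day of the acceptance period: 8 July 2020 + 28 days = 5 August 2020.
From Wednesday, 5 August 2020, 8 business days (Aug 6, Aug 7, Aug 10, Aug 11, Aug 12, Aug 13, Aug 14, Aug 17, skipping weekends) brings us to Monday, 17 August 2020, which is the date termination becomes effective.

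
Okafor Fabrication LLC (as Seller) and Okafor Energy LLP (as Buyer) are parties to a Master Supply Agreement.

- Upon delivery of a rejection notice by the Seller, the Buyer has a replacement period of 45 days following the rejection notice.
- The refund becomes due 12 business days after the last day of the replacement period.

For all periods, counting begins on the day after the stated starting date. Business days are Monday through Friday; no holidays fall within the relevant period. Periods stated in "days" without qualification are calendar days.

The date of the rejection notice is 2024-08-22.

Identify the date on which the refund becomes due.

2024-10-22

The last day of the replacement period: 45 calendar days after 2024-08-22 is 2024-10-06.
The date on which the refund becomes due: counting 12 business days from Sunday, 2024-10-06 (Oct 7, Oct 8, Oct 9, Oct 10, …, Oct 18, Oct 21, Oct 22, skipping weekends) reaches Tuesday, 2024-10-22.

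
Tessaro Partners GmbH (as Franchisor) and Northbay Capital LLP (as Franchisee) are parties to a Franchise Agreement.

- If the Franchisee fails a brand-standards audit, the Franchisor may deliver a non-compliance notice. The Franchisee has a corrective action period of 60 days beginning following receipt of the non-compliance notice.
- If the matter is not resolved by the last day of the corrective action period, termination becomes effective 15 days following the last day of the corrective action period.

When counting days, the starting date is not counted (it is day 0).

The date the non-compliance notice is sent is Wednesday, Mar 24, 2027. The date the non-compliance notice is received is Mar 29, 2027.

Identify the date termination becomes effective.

The last day of the corrective action period: Mar 29, 2027 + 60 days = May 28, 2027.
The date termination becomes effective: 15 calendar days after May 28, 2027 is Jun 12, 2027.

Jun 12, 2027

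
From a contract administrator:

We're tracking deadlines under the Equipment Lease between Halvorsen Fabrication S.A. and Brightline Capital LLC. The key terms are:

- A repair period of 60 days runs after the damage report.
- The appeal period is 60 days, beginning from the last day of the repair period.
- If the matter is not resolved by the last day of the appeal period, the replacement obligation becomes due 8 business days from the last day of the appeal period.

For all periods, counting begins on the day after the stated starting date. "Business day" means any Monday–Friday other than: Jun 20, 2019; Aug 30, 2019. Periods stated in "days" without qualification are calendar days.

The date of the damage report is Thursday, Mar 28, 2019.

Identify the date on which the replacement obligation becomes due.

Aug 7, 2019

Adding 60 calendar days to Mar 28, 2019 gives May 27, 2019, which is the last day of the repair period.
The last day of the appeal period: May 27, 2019 + 60 days = Jul 26, 2019.
The date on which the replacement obligation becomes due: counting 8 business days from Friday, Jul 26, 2019 (Jul 29, Jul 30, Jul 31, Aug 1, Aug 2, Aug 5, Aug 6, Aug 7, skipping weekends) reaches Wednesday, Aug 7, 2019.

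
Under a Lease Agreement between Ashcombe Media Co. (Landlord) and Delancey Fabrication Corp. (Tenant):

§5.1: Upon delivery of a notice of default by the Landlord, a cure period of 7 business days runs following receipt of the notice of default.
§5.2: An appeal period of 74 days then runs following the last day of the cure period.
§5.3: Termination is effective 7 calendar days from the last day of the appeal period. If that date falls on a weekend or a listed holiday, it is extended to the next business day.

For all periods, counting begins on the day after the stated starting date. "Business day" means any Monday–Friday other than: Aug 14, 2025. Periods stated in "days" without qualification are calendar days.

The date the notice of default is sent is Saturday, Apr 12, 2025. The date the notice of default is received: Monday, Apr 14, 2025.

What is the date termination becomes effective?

The last day of the cure period: 7 business days after Monday, Apr 14, 2025, skipping weekends — Apr 15, Apr 16, Apr 17, Apr 18, Apr 21, Apr 22, Apr 23 — lands on Wednesday, Apr 23, 2025.
The last day of the appeal period: Apr 23, 2025 + 74 days = Jul 6, 2025.
The date termination becomes effective: 7 calendar days after Jul 6, 2025 is Jul 13, 2025. That falls on a Sunday, so it rolls to the next business day, Monday, Jul 14, 2025.

Jul 14, 2025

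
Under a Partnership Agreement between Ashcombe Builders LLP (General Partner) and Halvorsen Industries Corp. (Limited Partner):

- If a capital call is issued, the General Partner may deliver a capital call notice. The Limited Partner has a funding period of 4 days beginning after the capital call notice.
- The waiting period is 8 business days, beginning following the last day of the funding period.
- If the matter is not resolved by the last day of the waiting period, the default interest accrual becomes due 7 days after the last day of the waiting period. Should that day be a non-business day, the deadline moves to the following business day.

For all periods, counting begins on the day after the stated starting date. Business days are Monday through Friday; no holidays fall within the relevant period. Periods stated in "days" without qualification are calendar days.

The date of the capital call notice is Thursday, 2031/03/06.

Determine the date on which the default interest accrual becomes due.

2031/03/27

The last day of the funding period: 2031/03/06 + 4 days = 2031/03/10.
The last day of the waiting period: 8 business days after Monday, 2031/03/10, skipping weekends — Mar 11, Mar 12, Mar 13, Mar 14, Mar 17, Mar 18, Mar 19, Mar 20 — lands on Thursday, 2031/03/20.
Adding 7 calendar days to 2031/03/20 gives 2031/03/27, which is the date on which the default interest accrual becomes due. 2031/03/27 is a Thursday, so no roll-forward applies.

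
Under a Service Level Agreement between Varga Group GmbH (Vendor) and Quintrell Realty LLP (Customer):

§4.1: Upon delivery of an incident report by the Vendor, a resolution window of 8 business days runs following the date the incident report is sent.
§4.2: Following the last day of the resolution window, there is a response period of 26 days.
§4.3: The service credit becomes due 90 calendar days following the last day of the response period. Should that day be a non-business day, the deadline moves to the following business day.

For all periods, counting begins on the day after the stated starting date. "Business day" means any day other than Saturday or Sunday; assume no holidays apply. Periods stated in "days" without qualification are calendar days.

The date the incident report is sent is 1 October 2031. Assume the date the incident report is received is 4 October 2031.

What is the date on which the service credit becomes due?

6 February 2032

From Wednesday, 1 October 2031, 8 business days (Oct 2, Oct 3, Oct 6, Oct 7, Oct 8, Oct 9, Oct 10, Oct 13, skipping weekends) brings us to Monday, 13 October 2031, which is the last day of the resolution window.
The last day of the response period: 13 October 2031 + 26 days = 8 November 2031.
Adding 90 calendar days to 8 November 2031 gives 6 February 2032, which is the date on which the service credit becomes due. 6 February 2032 is a Friday, so no roll-forward applies.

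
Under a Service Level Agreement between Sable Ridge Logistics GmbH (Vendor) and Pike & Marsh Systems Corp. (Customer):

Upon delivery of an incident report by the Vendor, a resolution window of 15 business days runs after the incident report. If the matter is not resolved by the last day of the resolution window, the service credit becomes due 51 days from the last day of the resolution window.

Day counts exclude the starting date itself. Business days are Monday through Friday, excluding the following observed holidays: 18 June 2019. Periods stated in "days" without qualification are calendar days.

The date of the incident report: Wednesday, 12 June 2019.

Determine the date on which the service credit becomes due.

24 August 2019

From Wednesday, 12 June 2019, 15 business days (Jun 13, Jun 14, Jun 17, Jun 19, …, Jul 2, Jul 3, Jul 4, skipping weekends and the listed holiday on Jun 18) brings us to Thursday, 4 July 2019, which is the last day of the resolution window.
The date on which the service credit becomes due: 4 July 2019 + 51 days = 24 August 2019.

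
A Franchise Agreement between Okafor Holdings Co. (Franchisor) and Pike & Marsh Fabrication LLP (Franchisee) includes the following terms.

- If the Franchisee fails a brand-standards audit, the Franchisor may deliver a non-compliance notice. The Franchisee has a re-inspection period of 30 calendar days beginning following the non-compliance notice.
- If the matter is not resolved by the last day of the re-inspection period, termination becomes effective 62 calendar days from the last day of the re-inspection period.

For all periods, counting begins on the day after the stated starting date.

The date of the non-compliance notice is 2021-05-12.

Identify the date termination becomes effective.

2021-08-12

The last day of the re-inspection period: 2021-05-12 + 30 days = 2021-06-11.
Adding 62 calendar days to 2021-06-11 gives 2021-08-12, which is the date termination becomes effective.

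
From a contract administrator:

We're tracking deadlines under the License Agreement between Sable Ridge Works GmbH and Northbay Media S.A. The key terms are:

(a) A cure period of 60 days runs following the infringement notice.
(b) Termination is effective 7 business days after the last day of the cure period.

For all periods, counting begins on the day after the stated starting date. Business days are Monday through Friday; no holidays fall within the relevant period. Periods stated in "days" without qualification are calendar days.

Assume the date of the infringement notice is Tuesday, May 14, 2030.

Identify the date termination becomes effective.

The last day of the cure period: May 14, 2030 + 60 days = July 13, 2030.
From Saturday, July 13, 2030, 7 business days (Jul 15, Jul 16, Jul 17, Jul 18, Jul 19, Jul 22, Jul 23, skipping weekends) brings us to Tuesday, July 23, 2030, which is the date termination becomes effective.

July 23, 2030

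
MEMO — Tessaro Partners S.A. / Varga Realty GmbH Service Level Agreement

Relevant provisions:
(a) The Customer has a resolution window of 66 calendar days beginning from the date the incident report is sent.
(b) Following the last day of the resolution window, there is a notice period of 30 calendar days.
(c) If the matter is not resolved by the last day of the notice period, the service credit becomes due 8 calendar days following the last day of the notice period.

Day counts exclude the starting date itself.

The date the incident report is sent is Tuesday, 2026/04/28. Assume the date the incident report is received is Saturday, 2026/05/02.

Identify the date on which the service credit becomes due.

2026/08/10

The last day of the resolution window: 66 calendar days after 2026/04/28 is 2026/07/03.
The last day of the notice period: 30 calendar days after 2026/07/03 is 2026/08/02.
The date on which the service credit becomes due: 2026/08/02 + 8 days = 2026/08/10.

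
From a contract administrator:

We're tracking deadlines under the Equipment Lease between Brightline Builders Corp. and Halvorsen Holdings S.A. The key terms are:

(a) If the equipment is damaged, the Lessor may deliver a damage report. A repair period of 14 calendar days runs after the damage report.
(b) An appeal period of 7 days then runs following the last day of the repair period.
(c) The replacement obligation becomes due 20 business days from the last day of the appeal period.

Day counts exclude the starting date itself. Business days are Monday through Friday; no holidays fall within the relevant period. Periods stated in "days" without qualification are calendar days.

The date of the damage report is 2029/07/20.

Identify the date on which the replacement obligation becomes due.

The last day of the repair period: 2029/07/20 + 14 days = 2029/08/03.
Adding 7 calendar days to 2029/08/03 gives 2029/08/10, which is the last day of the appeal period.
The date on which the replacement obligation becomes due: 20 business days after Friday, 2029/08/10, skipping weekends — Aug 13, Aug 14, Aug 15, Aug 16, …, Sep 5, Sep 6, Sep 7 — lands on Friday, 2029/09/07.

2029/09/07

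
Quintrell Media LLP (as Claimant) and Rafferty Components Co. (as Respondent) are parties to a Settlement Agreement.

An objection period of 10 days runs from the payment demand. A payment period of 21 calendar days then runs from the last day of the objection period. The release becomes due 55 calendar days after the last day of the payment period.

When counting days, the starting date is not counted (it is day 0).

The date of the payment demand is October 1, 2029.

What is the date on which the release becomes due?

December 26, 2029

The last day of the objection period: 10 calendar days after October 1, 2029 is October 11, 2029.
The last day of the payment period: 21 calendar days after October 11, 2029 is November 1, 2029.
The date on which the release becomes due: 55 calendar days after November 1, 2029 is December 26, 2029.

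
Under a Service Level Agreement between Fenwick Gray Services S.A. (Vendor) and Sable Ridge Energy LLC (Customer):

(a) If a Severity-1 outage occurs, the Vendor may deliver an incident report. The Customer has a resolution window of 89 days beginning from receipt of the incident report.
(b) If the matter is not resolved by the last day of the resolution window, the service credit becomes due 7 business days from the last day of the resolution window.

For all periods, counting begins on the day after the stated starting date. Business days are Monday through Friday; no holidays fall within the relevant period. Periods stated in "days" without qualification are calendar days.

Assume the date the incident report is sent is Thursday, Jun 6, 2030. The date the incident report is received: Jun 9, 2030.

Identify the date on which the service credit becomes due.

The last day of the resolution window: 89 calendar days after Jun 9, 2030 is Sep 6, 2030.
The date on which the service credit becomes due: 7 business days after Friday, Sep 6, 2030, skipping weekends — Sep 9, Sep 10, Sep 11, Sep 12, Sep 13, Sep 16, Sep 17 — lands on Tuesday, Sep 17, 2030.

Sep 17, 2030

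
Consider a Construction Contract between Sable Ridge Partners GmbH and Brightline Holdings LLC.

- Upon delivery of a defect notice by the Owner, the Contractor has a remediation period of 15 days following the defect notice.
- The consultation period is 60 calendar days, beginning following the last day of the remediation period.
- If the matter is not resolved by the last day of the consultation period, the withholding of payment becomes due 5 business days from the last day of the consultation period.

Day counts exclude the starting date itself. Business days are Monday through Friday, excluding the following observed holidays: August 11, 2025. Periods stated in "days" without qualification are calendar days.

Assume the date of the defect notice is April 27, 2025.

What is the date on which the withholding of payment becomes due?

The last day of the remediation period: 15 calendar days after April 27, 2025 is May 12, 2025.
Adding 60 calendar days to May 12, 2025 gives July 11, 2025, which is the last day of the consultation period.
The date on which the withholding of payment becomes due: counting 5 business days from Friday, July 11, 2025 (Jul 14, Jul 15, Jul 16, Jul 17, Jul 18, skipping weekends) reaches Friday, July 18, 2025.

July 18, 2025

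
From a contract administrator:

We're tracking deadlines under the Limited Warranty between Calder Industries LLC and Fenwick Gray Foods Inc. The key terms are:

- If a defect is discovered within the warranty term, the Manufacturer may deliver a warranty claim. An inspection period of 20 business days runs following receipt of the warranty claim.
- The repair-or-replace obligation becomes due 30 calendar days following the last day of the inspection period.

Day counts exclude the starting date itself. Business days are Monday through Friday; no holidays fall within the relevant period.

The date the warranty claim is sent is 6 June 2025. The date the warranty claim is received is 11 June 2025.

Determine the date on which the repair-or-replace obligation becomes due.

The last day of the inspection period: counting 20 business days from Wednesday, 11 June 2025 (Jun 12, Jun 13, Jun 16, Jun 17, …, Jul 7, Jul 8, Jul 9, skipping weekends) reaches Wednesday, 9 July 2025.
The date on which the repair-or-replace obligation becomes due: 30 calendar days after 9 July 2025 is 8 August 2025.

8 August 2025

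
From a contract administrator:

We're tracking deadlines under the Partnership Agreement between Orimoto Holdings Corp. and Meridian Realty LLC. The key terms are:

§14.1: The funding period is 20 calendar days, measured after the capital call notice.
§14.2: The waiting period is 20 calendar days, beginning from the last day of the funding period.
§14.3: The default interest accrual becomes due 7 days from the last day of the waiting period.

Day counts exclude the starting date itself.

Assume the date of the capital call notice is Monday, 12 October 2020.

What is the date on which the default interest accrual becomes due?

The last day of the funding period: 20 calendar days after 12 October 2020 is 1 November 2020.
The last day of the waiting period: 20 calendar days after 1 November 2020 is 21 November 2020.
Adding 7 calendar days to 21 November 2020 gives 28 November 2020, which is the date on which the default interest accrual becomes due.

28 November 2020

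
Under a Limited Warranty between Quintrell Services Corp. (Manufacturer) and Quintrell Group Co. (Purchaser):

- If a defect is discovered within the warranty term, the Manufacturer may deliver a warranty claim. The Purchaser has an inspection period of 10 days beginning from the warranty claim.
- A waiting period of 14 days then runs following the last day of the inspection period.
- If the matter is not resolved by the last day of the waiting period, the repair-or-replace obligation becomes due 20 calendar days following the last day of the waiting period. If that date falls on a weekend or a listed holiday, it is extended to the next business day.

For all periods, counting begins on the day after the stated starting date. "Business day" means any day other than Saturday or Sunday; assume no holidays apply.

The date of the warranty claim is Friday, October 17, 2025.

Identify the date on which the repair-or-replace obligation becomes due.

The last day of the inspection period: October 17, 2025 + 10 days = October 27, 2025.
The last day of the waiting period: October 27, 2025 + 14 days = November 10, 2025.
Adding 20 calendar days to November 10, 2025 gives November 30, 2025, which is the date on which the repair-or-replace obligation becomes due. That falls on a Sunday, so it rolls to the next business day, Monday, December 1, 2025.

December 1, 2025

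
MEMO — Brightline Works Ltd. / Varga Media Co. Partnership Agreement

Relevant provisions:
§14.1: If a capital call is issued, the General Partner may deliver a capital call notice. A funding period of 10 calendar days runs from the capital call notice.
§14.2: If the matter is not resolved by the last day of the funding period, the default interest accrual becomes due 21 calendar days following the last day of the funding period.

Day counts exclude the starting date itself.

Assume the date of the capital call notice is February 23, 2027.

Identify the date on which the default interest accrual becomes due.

Adding 10 calendar days to February 23, 2027 gives March 5, 2027, which is the last day of the funding period.
The date on which the default interest accrual becomes due: 21 calendar days after March 5, 2027 is March 26, 2027.

March 26, 2027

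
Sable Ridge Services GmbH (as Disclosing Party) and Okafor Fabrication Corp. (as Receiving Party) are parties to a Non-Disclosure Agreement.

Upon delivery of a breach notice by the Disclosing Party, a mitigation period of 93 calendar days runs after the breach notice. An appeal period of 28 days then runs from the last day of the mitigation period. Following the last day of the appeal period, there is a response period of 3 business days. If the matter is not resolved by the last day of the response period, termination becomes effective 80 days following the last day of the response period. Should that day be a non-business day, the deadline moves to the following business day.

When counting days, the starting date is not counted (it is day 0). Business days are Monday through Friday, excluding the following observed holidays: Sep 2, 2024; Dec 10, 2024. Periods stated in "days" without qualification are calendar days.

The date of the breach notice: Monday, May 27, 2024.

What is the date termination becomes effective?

Dec 19, 2024

The last day of the mitigation period: 93 calendar days after May 27, 2024 is Aug 28, 2024.
The last day of the appeal period: Aug 28, 2024 + 28 days = Sep 25, 2024.
The last day of the response period: counting 3 business days from Wednesday, Sep 25, 2024 (Sep 26, Sep 27, Sep 30, skipping weekends) reaches Monday, Sep 30, 2024.
Adding 80 calendar days to Sep 30, 2024 gives Dec 19, 2024, which is the date termination becomes effective. Dec 19, 2024 is a Thursday and is not a listed holiday, so no roll-forward applies.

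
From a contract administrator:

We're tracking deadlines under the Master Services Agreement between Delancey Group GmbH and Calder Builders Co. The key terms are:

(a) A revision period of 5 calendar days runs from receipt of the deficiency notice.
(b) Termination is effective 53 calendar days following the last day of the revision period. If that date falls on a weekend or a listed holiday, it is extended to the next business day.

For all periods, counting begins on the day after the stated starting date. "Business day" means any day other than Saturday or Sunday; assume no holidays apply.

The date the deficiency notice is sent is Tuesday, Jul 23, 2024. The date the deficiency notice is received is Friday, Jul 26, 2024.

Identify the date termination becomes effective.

Sep 23, 2024

The last day of the revision period: Jul 26, 2024 + 5 days = Jul 31, 2024.
Adding 53 calendar days to Jul 31, 2024 gives Sep 22, 2024, which is the date termination becomes effective. That falls on a Sunday, so it rolls to the next business day, Monday, Sep 23, 2024.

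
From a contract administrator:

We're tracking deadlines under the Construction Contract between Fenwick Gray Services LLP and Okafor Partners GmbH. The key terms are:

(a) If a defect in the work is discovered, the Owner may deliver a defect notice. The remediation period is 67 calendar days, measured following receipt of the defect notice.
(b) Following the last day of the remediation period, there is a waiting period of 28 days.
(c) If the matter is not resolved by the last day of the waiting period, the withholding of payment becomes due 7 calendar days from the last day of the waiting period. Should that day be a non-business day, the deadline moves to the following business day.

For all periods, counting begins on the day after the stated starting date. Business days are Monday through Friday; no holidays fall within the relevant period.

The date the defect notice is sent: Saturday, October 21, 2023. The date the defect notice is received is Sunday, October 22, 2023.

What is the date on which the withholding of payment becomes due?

February 1, 2024

The last day of the remediation period: 67 calendar days after October 22, 2023 is December 28, 2023.
Adding 28 calendar days to December 28, 2023 gives January 25, 2024, which is the last day of the waiting period.
The date on which the withholding of payment becomes due: 7 calendar days after January 25, 2024 is February 1, 2024. February 1, 2024 is a Thursday, so no roll-forward applies.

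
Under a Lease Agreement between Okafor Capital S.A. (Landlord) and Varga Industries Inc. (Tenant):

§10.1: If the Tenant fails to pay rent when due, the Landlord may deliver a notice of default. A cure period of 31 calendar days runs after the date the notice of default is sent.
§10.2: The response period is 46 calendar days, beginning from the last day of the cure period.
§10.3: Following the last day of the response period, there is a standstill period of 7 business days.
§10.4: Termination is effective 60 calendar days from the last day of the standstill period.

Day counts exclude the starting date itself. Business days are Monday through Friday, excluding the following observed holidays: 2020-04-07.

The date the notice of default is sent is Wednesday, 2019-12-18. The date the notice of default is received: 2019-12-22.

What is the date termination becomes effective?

2020-05-12

The last day of the cure period: 31 calendar days after 2019-12-18 is 2020-01-18.
The last day of the response period: 2020-01-18 + 46 days = 2020-03-04.
The last day of the standstill period: counting 7 business days from Wednesday, 2020-03-04 (Mar 5, Mar 6, Mar 9, Mar 10, Mar 11, Mar 12, Mar 13, skipping weekends) reaches Friday, 2020-03-13.
Adding 60 calendar days to 2020-03-13 gives 2020-05-12, which is the date termination becomes effective.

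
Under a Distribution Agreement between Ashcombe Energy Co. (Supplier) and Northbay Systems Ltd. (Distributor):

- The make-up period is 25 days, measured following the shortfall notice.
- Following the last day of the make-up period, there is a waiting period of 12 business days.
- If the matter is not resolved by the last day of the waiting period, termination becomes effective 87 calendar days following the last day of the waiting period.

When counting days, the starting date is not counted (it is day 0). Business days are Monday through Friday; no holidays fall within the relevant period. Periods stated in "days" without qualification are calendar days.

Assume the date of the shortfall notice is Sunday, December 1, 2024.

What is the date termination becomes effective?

April 10, 2025

The last day of the make-up period: 25 calendar days after December 1, 2024 is December 26, 2024.
From Thursday, December 26, 2024, 12 business days (Dec 27, Dec 30, Dec 31, Jan 1, …, Jan 9, Jan 10, Jan 13, skipping weekends) brings us to Monday, January 13, 2025, which is the last day of the waiting period.
Adding 87 calendar days to January 13, 2025 gives April 10, 2025, which is the date termination becomes effective.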